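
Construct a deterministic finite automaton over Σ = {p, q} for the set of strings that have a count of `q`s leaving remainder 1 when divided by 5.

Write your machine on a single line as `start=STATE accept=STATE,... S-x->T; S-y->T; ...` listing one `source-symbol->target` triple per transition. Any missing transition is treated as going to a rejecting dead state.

start=s0; accept=s1; s0-p->s0; s0-q->s1; s1-p->s1; s1-q->s2; s2-p->s2; s2-q->s3; s3-p->s3; s3-q->s4; s4-p->s4; s4-q->s0

The only thing that matters is how many `q`s have appeared, reduced mod 5. Use one state per residue: s0 for 0, …, s4 for 4. Reading `q` moves to the next residue; anything else stays put. s1 is accepting.
With 5 states:
        p   q  
>  s0   s0  s1 
 * s1   s1  s2 
   s2   s2  s3 
   s3   s3  s4 
   s4   s4  s0 
(> = start, * = accepting)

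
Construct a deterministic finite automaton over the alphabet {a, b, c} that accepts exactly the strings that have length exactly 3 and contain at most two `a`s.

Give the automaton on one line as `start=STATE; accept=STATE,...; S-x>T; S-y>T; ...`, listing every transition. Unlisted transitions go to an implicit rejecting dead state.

Run two small machines in parallel and take their product. One (5 states) tracks the input length, saturating at 4; the other (4 states) tracks the count of `a`s, saturating at 3. Each combined state is a pair, one component from each; accept when both components accept.
With 14 states:
          a    b    c  
>  s0     s1   s2   s2 
   s1     s3   s4   s4 
   s2     s4   s5   s5 
   s3     s6   s7   s7 
   s4     s7   s8   s8 
   s5     s8   s9   s9 
   s6    s10  s10  s10 
 * s7    s10  s11  s11 
 * s8    s11  s12  s12 
 * s9    s12  s13  s13 
   s10   s10  s10  s10 
   s11   s10  s11  s11 
   s12   s11  s12  s12 
   s13   s12  s13  s13 
(> = start, * = accepting)

start=s0; accept=s7,s8,s9; s0-a>s1; s0-b>s2; s0-c>s2; s1-a>s3; s1-b>s4; s1-c>s4; s2-a>s4; s2-b>s5; s2-c>s5; s3-a>s6; s3-b>s7; s3-c>s7; s4-a>s7; s4-b>s8; s4-c>s8; s5-a>s8; s5-b>s9; s5-c>s9; s6-a>s10; s6-b>s10; s6-c>s10; s7-a>s10; s7-b>s11; s7-c>s11; s8-a>s11; s8-b>s12; s8-c>s12; s9-a>s12; s9-b>s13; s9-c>s13; s10-a>s10; s10-b>s10; s10-c>s10; s11-a>s10; s11-b>s11; s11-c>s11; s12-a>s11; s12-b>s12; s12-c>s12; s13-a>s12; s13-b>s13; s13-c>s13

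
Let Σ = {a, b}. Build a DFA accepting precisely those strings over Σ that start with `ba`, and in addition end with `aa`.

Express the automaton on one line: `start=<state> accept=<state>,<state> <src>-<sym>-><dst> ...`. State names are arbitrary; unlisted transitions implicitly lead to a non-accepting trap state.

start=q0 accept=q4 q0-a->q1 q0-b->q2 q1-a->q1 q1-b->q1 q2-a->q3 q2-b->q1 q3-a->q4 q3-b->q5 q4-a->q4 q4-b->q5 q5-a->q3 q5-b->q5

Build one automaton per condition and run them in lockstep. One (4 states) tracks whether the input so far still matches the prefix `ba`; the other (3 states) tracks how much of the suffix `aa` has currently been matched. Each combined state is a pair, one component from each; accept when both components accept. Minimizing collapses redundant product states.
With 6 states:
        a   b  
>  q0   q1  q2 
   q1   q1  q1 
   q2   q3  q1 
   q3   q4  q5 
 * q4   q4  q5 
   q5   q3  q5 
(> = start, * = accepting)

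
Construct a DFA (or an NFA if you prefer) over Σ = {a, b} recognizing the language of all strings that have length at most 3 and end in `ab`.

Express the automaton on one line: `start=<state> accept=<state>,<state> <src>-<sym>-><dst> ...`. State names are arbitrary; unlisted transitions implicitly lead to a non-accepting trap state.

start=s0 accept=s4,s7 s0-a->s1 s0-b->s2 s1-a->s3 s1-b->s4 s2-a->s3 s2-b->s5 s3-a->s6 s3-b->s7 s4-a->s6 s4-b->s8 s5-a->s6 s5-b->s8 s6-a->s9 s6-b->s10 s7-a->s9 s7-b->s11 s8-a->s9 s8-b->s11 s9-a->s9 s9-b->s10 s10-a->s9 s10-b->s11 s11-a->s9 s11-b->s11

Run two small machines in parallel and take their product. One (5 states) tracks the input length, saturating at 4; the other (3 states) tracks how much of the suffix `ab` has currently been matched. Each combined state is a pair, one component from each; accept when both components accept.
12 states suffice.
          a    b  
>  s0     s1   s2 
   s1     s3   s4 
   s2     s3   s5 
   s3     s6   s7 
 * s4     s6   s8 
   s5     s6   s8 
   s6     s9  s10 
 * s7     s9  s11 
   s8     s9  s11 
   s9     s9  s10 
   s10    s9  s11 
   s11    s9  s11 
(> = start, * = accepting)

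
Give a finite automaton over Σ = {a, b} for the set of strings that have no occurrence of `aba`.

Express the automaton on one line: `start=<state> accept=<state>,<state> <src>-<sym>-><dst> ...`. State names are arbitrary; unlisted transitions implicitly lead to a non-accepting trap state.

start=q0 accept=q0,q1,q2 q0-a->q1 q0-b->q0 q1-a->q1 q1-b->q2 q2-a->q3 q2-b->q0 q3-a->q3 q3-b->q3

This is the complement of 'contains `aba`'. Use the same substring-matching states — q0 through q3 holding how much of `aba` has just been matched — but flip the accepting set: everything except the trap q3 accepts.
        a   b  
>* q0   q1  q0 
 * q1   q1  q2 
 * q2   q3  q0 
   q3   q3  q3 
(> = start, * = accepting)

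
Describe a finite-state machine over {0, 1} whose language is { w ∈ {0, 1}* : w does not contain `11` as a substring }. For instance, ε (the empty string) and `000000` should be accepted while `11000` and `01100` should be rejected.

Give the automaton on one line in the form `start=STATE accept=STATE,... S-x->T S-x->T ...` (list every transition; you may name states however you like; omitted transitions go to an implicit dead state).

This is the complement of 'contains `11`'. Use the same substring-matching states — s0 through s2 holding how much of `11` has just been matched — but flip the accepting set: everything except the trap s2 accepts.
A 3-state machine:
        0   1  
>* s0   s0  s1 
 * s1   s0  s2 
   s2   s2  s2 
(> = start, * = accepting)

start=s0 accept=s0,s1 s0-0->s0 s0-1->s1 s1-0->s0 s1-1->s2 s2-0->s2 s2-1->s2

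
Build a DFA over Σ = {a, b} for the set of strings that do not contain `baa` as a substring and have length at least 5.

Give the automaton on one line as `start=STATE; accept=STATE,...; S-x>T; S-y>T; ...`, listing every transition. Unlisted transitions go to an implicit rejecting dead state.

Build one automaton per condition and run them in lockstep. One (4 states) tracks partial matches of the forbidden pattern `baa`; the other (7 states) tracks the input length, saturating at 6. Each combined state is a pair, one component from each; accept when both components accept.
          a    b  
>  S0     S1   S2 
   S1     S3   S4 
   S2     S5   S4 
   S3     S6   S7 
   S4     S8   S7 
   S5     S9   S7 
   S6    S10  S11 
   S7    S12  S11 
   S8    S13  S11 
   S9    S13  S13 
   S10   S14  S15 
   S11   S16  S15 
   S12   S17  S15 
   S13   S17  S17 
 * S14   S18  S19 
 * S15   S20  S19 
 * S16   S21  S19 
   S17   S21  S21 
 * S18   S18  S19 
 * S19   S20  S19 
 * S20   S21  S19 
   S21   S21  S21 
(> = start, * = accepting)

start=S0; accept=S14,S15,S16,S18,S19,S20; S0-a>S1; S0-b>S2; S1-a>S3; S1-b>S4; S2-a>S5; S2-b>S4; S3-a>S6; S3-b>S7; S4-a>S8; S4-b>S7; S5-a>S9; S5-b>S7; S6-a>S10; S6-b>S11; S7-a>S12; S7-b>S11; S8-a>S13; S8-b>S11; S9-a>S13; S9-b>S13; S10-a>S14; S10-b>S15; S11-a>S16; S11-b>S15; S12-a>S17; S12-b>S15; S13-a>S17; S13-b>S17; S14-a>S18; S14-b>S19; S15-a>S20; S15-b>S19; S16-a>S21; S16-b>S19; S17-a>S21; S17-b>S21; S18-a>S18; S18-b>S19; S19-a>S20; S19-b>S19; S20-a>S21; S20-b>S19; S21-a>S21; S21-b>S21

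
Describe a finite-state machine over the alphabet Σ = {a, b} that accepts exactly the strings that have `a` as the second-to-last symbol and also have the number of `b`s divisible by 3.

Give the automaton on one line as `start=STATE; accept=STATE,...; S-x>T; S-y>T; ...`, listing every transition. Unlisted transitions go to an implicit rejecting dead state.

Run two small machines in parallel and take their product. The first has 7 states tracking the last 2 symbols read; the second has 3 states tracking the count of `b`s modulo 3. A product state is a pair (one from each), accepting exactly when both do.
With 15 states:
          a    b  
>  s0     s1   s2 
   s1     s3   s4 
   s2     s5   s6 
 * s3     s3   s4 
   s4     s5   s6 
   s5     s7   s8 
   s6     s9  s10 
   s7     s7   s8 
   s8     s9  s10 
   s9    s11  s12 
   s10   s13  s14 
   s11   s11  s12 
 * s12   s13  s14 
   s13    s3   s4 
   s14    s5   s6 
(> = start, * = accepting)

start=s0; accept=s3,s12; s0-a>s1; s0-b>s2; s1-a>s3; s1-b>s4; s2-a>s5; s2-b>s6; s3-a>s3; s3-b>s4; s4-a>s5; s4-b>s6; s5-a>s7; s5-b>s8; s6-a>s9; s6-b>s10; s7-a>s7; s7-b>s8; s8-a>s9; s8-b>s10; s9-a>s11; s9-b>s12; s10-a>s13; s10-b>s14; s11-a>s11; s11-b>s12; s12-a>s13; s12-b>s14; s13-a>s3; s13-b>s4; s14-a>s5; s14-b>s6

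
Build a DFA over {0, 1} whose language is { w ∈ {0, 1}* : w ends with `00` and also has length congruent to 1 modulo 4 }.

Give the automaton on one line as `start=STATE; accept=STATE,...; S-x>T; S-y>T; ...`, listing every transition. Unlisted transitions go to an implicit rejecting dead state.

start=q0; accept=q5; q0-0>q1; q0-1>q1; q1-0>q2; q1-1>q2; q2-0>q3; q2-1>q3; q3-0>q4; q3-1>q0; q4-0>q5; q4-1>q1; q5-0>q2; q5-1>q2

Handle the two conditions separately and then intersect. One (3 states) tracks how much of the suffix `00` has currently been matched; the other (4 states) tracks the input length modulo 4. Each combined state is a pair, one component from each; accept when both components accept. Equivalent product states are then merged.
A 6-state machine:
        0   1  
>  q0   q1  q1 
   q1   q2  q2 
   q2   q3  q3 
   q3   q4  q0 
   q4   q5  q1 
 * q5   q2  q2 
(> = start, * = accepting)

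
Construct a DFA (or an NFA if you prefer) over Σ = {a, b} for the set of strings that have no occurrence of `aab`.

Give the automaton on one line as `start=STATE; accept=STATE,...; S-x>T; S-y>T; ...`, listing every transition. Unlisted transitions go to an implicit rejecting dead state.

start=q0; accept=q0,q1,q2; q0-a>q1; q0-b>q0; q1-a>q2; q1-b>q0; q2-a>q2; q2-b>q3; q3-a>q3; q3-b>q3

This is the complement of 'contains `aab`'. Use the same substring-matching states — q0 through q3 holding how much of `aab` has just been matched — but flip the accepting set: everything except the trap q3 accepts.
        a   b  
>* q0   q1  q0 
 * q1   q2  q0 
 * q2   q2  q3 
   q3   q3  q3 
(> = start, * = accepting)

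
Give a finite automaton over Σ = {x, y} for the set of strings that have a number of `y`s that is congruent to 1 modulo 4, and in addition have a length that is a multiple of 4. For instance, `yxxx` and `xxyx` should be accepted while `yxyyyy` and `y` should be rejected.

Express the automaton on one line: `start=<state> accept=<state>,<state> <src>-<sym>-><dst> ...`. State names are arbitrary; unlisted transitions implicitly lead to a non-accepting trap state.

Build one automaton per condition and run them in lockstep. The first has 4 states tracking the count of `y`s modulo 4; the second has 4 states tracking the input length modulo 4. A product state is a pair (one from each), accepting exactly when both do.
          x    y  
>  S0     S1   S2 
   S1     S3   S4 
   S2     S4   S5 
   S3     S6   S7 
   S4     S7   S8 
   S5     S8   S9 
   S6     S0  S10 
   S7    S10  S11 
   S8    S11  S12 
   S9    S12   S0 
 * S10    S2  S13 
   S11   S13  S14 
   S12   S14   S1 
   S13    S5  S15 
   S14   S15   S3 
   S15    S9   S6 
(> = start, * = accepting)

start=S0 accept=S10 S0-x->S1 S0-y->S2 S1-x->S3 S1-y->S4 S2-x->S4 S2-y->S5 S3-x->S6 S3-y->S7 S4-x->S7 S4-y->S8 S5-x->S8 S5-y->S9 S6-x->S0 S6-y->S10 S7-x->S10 S7-y->S11 S8-x->S11 S8-y->S12 S9-x->S12 S9-y->S0 S10-x->S2 S10-y->S13 S11-x->S13 S11-y->S14 S12-x->S14 S12-y->S1 S13-x->S5 S13-y->S15 S14-x->S15 S14-y->S3 S15-x->S9 S15-y->S6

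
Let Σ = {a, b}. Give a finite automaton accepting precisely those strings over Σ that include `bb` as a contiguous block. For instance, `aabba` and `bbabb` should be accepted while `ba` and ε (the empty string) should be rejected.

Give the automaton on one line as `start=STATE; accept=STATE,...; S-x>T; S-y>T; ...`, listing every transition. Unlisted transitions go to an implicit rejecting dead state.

Track how much of `bb` has been matched so far: state S0 is no progress, S2 is the absorbing accept state reached once `bb` has occurred. Intermediate states record partial matches; on a mismatch, fall back to the longest reusable overlap.
With 3 states:
        a   b  
>  S0   S0  S1 
   S1   S0  S2 
 * S2   S2  S2 
(> = start, * = accepting)

start=S0; accept=S2; S0-a>S0; S0-b>S1; S1-a>S0; S1-b>S2; S2-a>S2; S2-b>S2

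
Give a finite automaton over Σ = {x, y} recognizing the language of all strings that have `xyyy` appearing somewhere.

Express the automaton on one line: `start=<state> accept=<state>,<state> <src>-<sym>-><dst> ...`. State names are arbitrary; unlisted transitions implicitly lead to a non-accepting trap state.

start=q0 accept=q4 q0-x->q1 q0-y->q0 q1-x->q1 q1-y->q2 q2-x->q1 q2-y->q3 q3-x->q1 q3-y->q4 q4-x->q4 q4-y->q4

Track how much of `xyyy` has been matched so far: state q0 is no progress, q4 is the absorbing accept state reached once `xyyy` has occurred. Intermediate states record partial matches; on a mismatch, fall back to the longest reusable overlap.
        x   y  
>  q0   q1  q0 
   q1   q1  q2 
   q2   q1  q3 
   q3   q1  q4 
 * q4   q4  q4 
(> = start, * = accepting)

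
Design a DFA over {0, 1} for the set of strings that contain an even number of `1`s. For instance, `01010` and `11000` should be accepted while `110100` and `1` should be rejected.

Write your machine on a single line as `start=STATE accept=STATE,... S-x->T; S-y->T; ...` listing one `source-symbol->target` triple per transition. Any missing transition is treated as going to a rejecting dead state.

The only thing that matters is how many `1`s have appeared, reduced mod 2. Use one state per residue: q0 for 0, …, q1 for 1. Reading `1` moves to the next residue; anything else stays put. q0 is accepting.
A 2-state machine:
        0   1  
>* q0   q0  q1 
   q1   q1  q0 
(> = start, * = accepting)

start=q0; accept=q0; q0-0->q0; q0-1->q1; q1-0->q1; q1-1->q0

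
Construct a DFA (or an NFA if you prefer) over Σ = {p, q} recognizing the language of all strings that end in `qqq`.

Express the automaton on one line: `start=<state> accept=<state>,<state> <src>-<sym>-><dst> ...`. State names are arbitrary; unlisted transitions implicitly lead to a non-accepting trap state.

Remember how much of `qqq` the current input suffix matches. State s0 means no match yet; s1 means the last symbol is `q`; s2 means the last 2 symbols are `qq`; s3 means the last 3 symbols are `qqq`. Only s3 accepts. On a mismatch, fall back to the longest proper suffix that is still a prefix of `qqq`.
4 states suffice.
        p   q  
>  s0   s0  s1 
   s1   s0  s2 
   s2   s0  s3 
 * s3   s0  s3 
(> = start, * = accepting)

start=s0 accept=s3 s0-p->s0 s0-q->s1 s1-p->s0 s1-q->s2 s2-p->s0 s2-q->s3 s3-p->s0 s3-q->s3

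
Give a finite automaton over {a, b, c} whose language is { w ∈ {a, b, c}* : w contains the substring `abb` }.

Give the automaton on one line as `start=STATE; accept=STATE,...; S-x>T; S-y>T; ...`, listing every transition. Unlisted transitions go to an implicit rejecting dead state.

States q0..q2 record the length of the longest prefix of `abb` that matches the current input suffix. Reaching q3 means `abb` has been seen, and we stay there forever. Accept from q3.
4 states suffice.
        a   b   c  
>  q0   q1  q0  q0 
   q1   q1  q2  q0 
   q2   q1  q3  q0 
 * q3   q3  q3  q3 
(> = start, * = accepting)

start=q0; accept=q3; q0-a>q1; q0-b>q0; q0-c>q0; q1-a>q1; q1-b>q2; q1-c>q0; q2-a>q1; q2-b>q3; q2-c>q0; q3-a>q3; q3-b>q3; q3-c>q3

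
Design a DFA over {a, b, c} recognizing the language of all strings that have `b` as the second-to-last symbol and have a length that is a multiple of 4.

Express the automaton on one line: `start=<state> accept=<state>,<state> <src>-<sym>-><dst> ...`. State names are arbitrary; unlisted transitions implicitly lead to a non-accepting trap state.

Run two small machines in parallel and take their product. The first has 13 states tracking the last 2 symbols read; the second has 4 states tracking the input length modulo 4. A product state is a pair (one from each), accepting exactly when both do. Minimizing collapses redundant product states.
A 6-state machine:
        a   b   c  
>  q0   q1  q1  q1 
   q1   q2  q2  q2 
   q2   q3  q4  q3 
   q3   q0  q0  q0 
   q4   q5  q5  q5 
 * q5   q1  q1  q1 
(> = start, * = accepting)

start=q0 accept=q5 q0-a->q1 q0-b->q1 q0-c->q1 q1-a->q2 q1-b->q2 q1-c->q2 q2-a->q3 q2-b->q4 q2-c->q3 q3-a->q0 q3-b->q0 q3-c->q0 q4-a->q5 q4-b->q5 q4-c->q5 q5-a->q1 q5-b->q1 q5-c->q1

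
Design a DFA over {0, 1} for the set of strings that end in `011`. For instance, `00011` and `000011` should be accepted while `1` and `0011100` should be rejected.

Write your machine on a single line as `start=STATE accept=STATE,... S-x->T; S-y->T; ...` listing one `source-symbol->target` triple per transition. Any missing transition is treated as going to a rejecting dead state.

Let each state record the length of the longest suffix of the input read so far that is also a prefix of `011`. S1 means the last symbol is `0`; S2 means the last 2 symbols are `01`; S3 means the last 3 symbols are `011`. Accept only at S3, where the string currently ends in `011`.
A 4-state machine:
        0   1  
>  S0   S1  S0 
   S1   S1  S2 
   S2   S1  S3 
 * S3   S1  S0 
(> = start, * = accepting)

start=S0; accept=S3; S0-0->S1; S0-1->S0; S1-0->S1; S1-1->S2; S2-0->S1; S2-1->S3; S3-0->S1; S3-1->S0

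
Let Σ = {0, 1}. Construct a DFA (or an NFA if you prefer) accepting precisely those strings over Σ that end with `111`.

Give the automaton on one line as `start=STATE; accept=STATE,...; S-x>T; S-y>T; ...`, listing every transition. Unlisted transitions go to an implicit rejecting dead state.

start=A; accept=D; A-0>A; A-1>B; B-0>A; B-1>C; C-0>A; C-1>D; D-0>A; D-1>D

Let each state record the length of the longest suffix of the input read so far that is also a prefix of `111`. B means the last symbol is `1`; C means the last 2 symbols are `11`; D means the last 3 symbols are `111`. Accept only at D, where the string currently ends in `111`.
4 states suffice.
       0  1 
>  A   A  B 
   B   A  C 
   C   A  D 
 * D   A  D 
(> = start, * = accepting)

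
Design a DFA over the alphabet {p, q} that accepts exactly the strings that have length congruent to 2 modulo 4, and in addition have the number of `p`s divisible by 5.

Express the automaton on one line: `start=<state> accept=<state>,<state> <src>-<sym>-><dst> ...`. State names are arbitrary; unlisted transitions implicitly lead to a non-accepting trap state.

start=s0 accept=s5 s0-p->s1 s0-q->s2 s1-p->s3 s1-q->s4 s2-p->s4 s2-q->s5 s3-p->s6 s3-q->s7 s4-p->s7 s4-q->s8 s5-p->s8 s5-q->s9 s6-p->s10 s6-q->s11 s7-p->s11 s7-q->s12 s8-p->s12 s8-q->s13 s9-p->s13 s9-q->s0 s10-p->s2 s10-q->s14 s11-p->s14 s11-q->s15 s12-p->s15 s12-q->s16 s13-p->s16 s13-q->s1 s14-p->s5 s14-q->s17 s15-p->s17 s15-q->s18 s16-p->s18 s16-q->s3 s17-p->s9 s17-q->s19 s18-p->s19 s18-q->s6 s19-p->s0 s19-q->s10

Handle the two conditions separately and then intersect. The first has 4 states tracking the input length modulo 4; the second has 5 states tracking the count of `p`s modulo 5. A product state is a pair (one from each), accepting exactly when both do.
With 20 states:
          p    q  
>  s0     s1   s2 
   s1     s3   s4 
   s2     s4   s5 
   s3     s6   s7 
   s4     s7   s8 
 * s5     s8   s9 
   s6    s10  s11 
   s7    s11  s12 
   s8    s12  s13 
   s9    s13   s0 
   s10    s2  s14 
   s11   s14  s15 
   s12   s15  s16 
   s13   s16   s1 
   s14    s5  s17 
   s15   s17  s18 
   s16   s18   s3 
   s17    s9  s19 
   s18   s19   s6 
   s19    s0  s10 
(> = start, * = accepting)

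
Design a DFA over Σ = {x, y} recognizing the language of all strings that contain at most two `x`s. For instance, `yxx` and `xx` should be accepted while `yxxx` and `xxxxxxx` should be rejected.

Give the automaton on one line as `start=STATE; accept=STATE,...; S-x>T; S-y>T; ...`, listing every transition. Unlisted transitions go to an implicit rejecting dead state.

Count `x`s, saturating at 3: states A through C mean 0 through 2 `x`s seen; D means more than 2. Each `x` increments (capped at D); other symbols loop. Accept from {A, B, C}.
4 states suffice.
       x  y 
>* A   B  A 
 * B   C  B 
 * C   D  C 
   D   D  D 
(> = start, * = accepting)

start=A; accept=A,B,C; A-x>B; A-y>A; B-x>C; B-y>B; C-x>D; C-y>C; D-x>D; D-y>D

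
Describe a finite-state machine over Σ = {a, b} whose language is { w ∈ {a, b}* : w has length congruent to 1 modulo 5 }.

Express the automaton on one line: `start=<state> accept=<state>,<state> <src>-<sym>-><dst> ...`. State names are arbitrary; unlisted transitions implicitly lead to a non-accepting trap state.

start=q0 accept=q1 q0-a->q1 q0-b->q1 q1-a->q2 q1-b->q2 q2-a->q3 q2-b->q3 q3-a->q4 q3-b->q4 q4-a->q0 q4-b->q0

Count input length modulo 5: every symbol advances one step around the cycle q0 → q1 → q2 → q3 → q4 → q0. Accept at q1.
With 5 states:
        a   b  
>  q0   q1  q1 
 * q1   q2  q2 
   q2   q3  q3 
   q3   q4  q4 
   q4   q0  q0 
(> = start, * = accepting)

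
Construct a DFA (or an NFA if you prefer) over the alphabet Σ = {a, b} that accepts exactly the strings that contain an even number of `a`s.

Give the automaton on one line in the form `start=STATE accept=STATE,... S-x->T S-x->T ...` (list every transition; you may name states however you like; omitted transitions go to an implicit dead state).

start=q0 accept=q0 q0-a->q1 q0-b->q0 q1-a->q0 q1-b->q1

Keep the running count of `a`s modulo 2: each `a` advances along the cycle q0 → q1 → q0 while other symbols loop. Accept at q0.
2 states suffice.
        a   b  
>* q0   q1  q0 
   q1   q0  q1 
(> = start, * = accepting)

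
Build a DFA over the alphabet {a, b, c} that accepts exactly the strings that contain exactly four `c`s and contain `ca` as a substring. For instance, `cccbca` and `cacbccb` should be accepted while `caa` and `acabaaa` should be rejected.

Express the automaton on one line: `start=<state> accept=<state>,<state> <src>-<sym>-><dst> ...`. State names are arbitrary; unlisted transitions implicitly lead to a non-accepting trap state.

Run two small machines in parallel and take their product. One (6 states) tracks the count of `c`s, saturating at 5; the other (3 states) tracks whether and how much of `ca` has been seen. Each combined state is a pair, one component from each; accept when both components accept.
With 16 states:
          a    b    c  
>  q0     q0   q0   q1 
   q1     q2   q3   q4 
   q2     q2   q2   q5 
   q3     q3   q3   q4 
   q4     q5   q6   q7 
   q5     q5   q5   q8 
   q6     q6   q6   q7 
   q7     q8   q9  q10 
   q8     q8   q8  q11 
   q9     q9   q9  q10 
   q10   q11  q12  q13 
 * q11   q11  q11  q14 
   q12   q12  q12  q13 
   q13   q14  q15  q13 
   q14   q14  q14  q14 
   q15   q15  q15  q13 
(> = start, * = accepting)

start=q0 accept=q11 q0-a->q0 q0-b->q0 q0-c->q1 q1-a->q2 q1-b->q3 q1-c->q4 q2-a->q2 q2-b->q2 q2-c->q5 q3-a->q3 q3-b->q3 q3-c->q4 q4-a->q5 q4-b->q6 q4-c->q7 q5-a->q5 q5-b->q5 q5-c->q8 q6-a->q6 q6-b->q6 q6-c->q7 q7-a->q8 q7-b->q9 q7-c->q10 q8-a->q8 q8-b->q8 q8-c->q11 q9-a->q9 q9-b->q9 q9-c->q10 q10-a->q11 q10-b->q12 q10-c->q13 q11-a->q11 q11-b->q11 q11-c->q14 q12-a->q12 q12-b->q12 q12-c->q13 q13-a->q14 q13-b->q15 q13-c->q13 q14-a->q14 q14-b->q14 q14-c->q14 q15-a->q15 q15-b->q15 q15-c->q13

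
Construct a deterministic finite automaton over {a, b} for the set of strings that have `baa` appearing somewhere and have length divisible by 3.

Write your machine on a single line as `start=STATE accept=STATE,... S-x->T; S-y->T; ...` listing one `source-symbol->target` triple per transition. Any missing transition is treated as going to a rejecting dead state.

Run two small machines in parallel and take their product. The first has 4 states tracking whether and how much of `baa` has been seen; the second has 3 states tracking the input length modulo 3. A product state is a pair (one from each), accepting exactly when both do.
12 states suffice.
          a    b  
>  s0     s1   s2 
   s1     s3   s4 
   s2     s5   s4 
   s3     s0   s6 
   s4     s7   s6 
   s5     s8   s6 
   s6     s9   s2 
   s7    s10   s2 
 * s8    s10  s10 
   s9    s11   s4 
   s10   s11  s11 
   s11    s8   s8 
(> = start, * = accepting)

start=s0; accept=s8; s0-a->s1; s0-b->s2; s1-a->s3; s1-b->s4; s2-a->s5; s2-b->s4; s3-a->s0; s3-b->s6; s4-a->s7; s4-b->s6; s5-a->s8; s5-b->s6; s6-a->s9; s6-b->s2; s7-a->s10; s7-b->s2; s8-a->s10; s8-b->s10; s9-a->s11; s9-b->s4; s10-a->s11; s10-b->s11; s11-a->s8; s11-b->s8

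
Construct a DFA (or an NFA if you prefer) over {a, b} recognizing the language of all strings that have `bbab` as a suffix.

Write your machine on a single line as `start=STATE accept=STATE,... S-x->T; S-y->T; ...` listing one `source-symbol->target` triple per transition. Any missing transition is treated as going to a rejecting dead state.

Let each state record the length of the longest suffix of the input read so far that is also a prefix of `bbab`. q1 means the last symbol is `b`; q2 means the last 2 symbols are `bb`; q3 means the last 3 symbols are `bba`; q4 means the last 4 symbols are `bbab`. Accept only at q4, where the string currently ends in `bbab`.
5 states suffice.
        a   b  
>  q0   q0  q1 
   q1   q0  q2 
   q2   q3  q2 
   q3   q0  q4 
 * q4   q0  q2 
(> = start, * = accepting)

start=q0; accept=q4; q0-a->q0; q0-b->q1; q1-a->q0; q1-b->q2; q2-a->q3; q2-b->q2; q3-a->q0; q3-b->q4; q4-a->q0; q4-b->q2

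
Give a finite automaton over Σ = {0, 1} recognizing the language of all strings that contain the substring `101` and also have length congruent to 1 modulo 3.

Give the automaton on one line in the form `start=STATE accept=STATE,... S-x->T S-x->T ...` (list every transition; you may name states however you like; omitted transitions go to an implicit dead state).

Build one automaton per condition and run them in lockstep. The first has 4 states tracking whether and how much of `101` has been seen; the second has 3 states tracking the input length modulo 3. A product state is a pair (one from each), accepting exactly when both do.
12 states suffice.
          0    1  
>  S0     S1   S2 
   S1     S3   S4 
   S2     S5   S4 
   S3     S0   S6 
   S4     S7   S6 
   S5     S0   S8 
   S6     S9   S2 
   S7     S1  S10 
   S8    S10  S10 
   S9     S3  S11 
 * S10   S11  S11 
   S11    S8   S8 
(> = start, * = accepting)

start=S0 accept=S10 S0-0->S1 S0-1->S2 S1-0->S3 S1-1->S4 S2-0->S5 S2-1->S4 S3-0->S0 S3-1->S6 S4-0->S7 S4-1->S6 S5-0->S0 S5-1->S8 S6-0->S9 S6-1->S2 S7-0->S1 S7-1->S10 S8-0->S10 S8-1->S10 S9-0->S3 S9-1->S11 S10-0->S11 S10-1->S11 S11-0->S8 S11-1->S8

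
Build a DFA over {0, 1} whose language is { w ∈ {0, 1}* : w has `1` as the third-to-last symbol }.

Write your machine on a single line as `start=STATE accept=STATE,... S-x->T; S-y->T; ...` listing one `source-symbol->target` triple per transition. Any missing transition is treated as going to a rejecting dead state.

start=q0; accept=q11,q12,q13,q14; q0-0->q1; q0-1->q2; q1-0->q3; q1-1->q4; q2-0->q5; q2-1->q6; q3-0->q7; q3-1->q8; q4-0->q9; q4-1->q10; q5-0->q11; q5-1->q12; q6-0->q13; q6-1->q14; q7-0->q7; q7-1->q8; q8-0->q9; q8-1->q10; q9-0->q11; q9-1->q12; q10-0->q13; q10-1->q14; q11-0->q7; q11-1->q8; q12-0->q9; q12-1->q10; q13-0->q11; q13-1->q12; q14-0->q13; q14-1->q14

Because acceptance depends on a position counted from the end, the machine has to buffer the most recent 3 symbols. Make each state the string of the last up-to-3 symbols read; on input `x` shift the window left and append `x`. Accept when the buffered window has length 3 and begins with `1`.
A 15-state machine:
          0    1  
>  q0     q1   q2 
   q1     q3   q4 
   q2     q5   q6 
   q3     q7   q8 
   q4     q9  q10 
   q5    q11  q12 
   q6    q13  q14 
   q7     q7   q8 
   q8     q9  q10 
   q9    q11  q12 
   q10   q13  q14 
 * q11    q7   q8 
 * q12    q9  q10 
 * q13   q11  q12 
 * q14   q13  q14 
(> = start, * = accepting)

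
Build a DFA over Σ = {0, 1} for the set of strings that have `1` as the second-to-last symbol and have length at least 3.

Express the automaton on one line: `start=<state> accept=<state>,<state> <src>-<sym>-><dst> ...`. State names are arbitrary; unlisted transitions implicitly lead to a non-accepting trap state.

start=S0 accept=S3,S4 S0-0->S1 S0-1->S1 S1-0->S1 S1-1->S2 S2-0->S3 S2-1->S4 S3-0->S1 S3-1->S2 S4-0->S3 S4-1->S4

Run two small machines in parallel and take their product. The first has 7 states tracking the last 2 symbols read; the second has 5 states tracking the input length, saturating at 4. A product state is a pair (one from each), accepting exactly when both do. Minimizing collapses redundant product states.
With 5 states:
        0   1  
>  S0   S1  S1 
   S1   S1  S2 
   S2   S3  S4 
 * S3   S1  S2 
 * S4   S3  S4 
(> = start, * = accepting)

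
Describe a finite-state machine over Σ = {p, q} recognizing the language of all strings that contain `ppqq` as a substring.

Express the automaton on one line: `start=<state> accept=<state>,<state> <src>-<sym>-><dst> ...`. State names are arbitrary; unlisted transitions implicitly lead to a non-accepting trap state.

start=s0 accept=s4 s0-p->s1 s0-q->s0 s1-p->s2 s1-q->s0 s2-p->s2 s2-q->s3 s3-p->s1 s3-q->s4 s4-p->s4 s4-q->s4

States s0..s3 record the length of the longest prefix of `ppqq` that matches the current input suffix. Reaching s4 means `ppqq` has been seen, and we stay there forever. Accept from s4.
With 5 states:
        p   q  
>  s0   s1  s0 
   s1   s2  s0 
   s2   s2  s3 
   s3   s1  s4 
 * s4   s4  s4 
(> = start, * = accepting)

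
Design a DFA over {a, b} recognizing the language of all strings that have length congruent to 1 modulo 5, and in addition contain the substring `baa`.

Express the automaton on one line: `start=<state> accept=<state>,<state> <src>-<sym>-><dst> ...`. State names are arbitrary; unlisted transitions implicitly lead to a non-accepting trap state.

Run two small machines in parallel and take their product. One (5 states) tracks the input length modulo 5; the other (4 states) tracks whether and how much of `baa` has been seen. Each combined state is a pair, one component from each; accept when both components accept.
20 states suffice.
          a    b  
>  S0     S1   S2 
   S1     S3   S4 
   S2     S5   S4 
   S3     S6   S7 
   S4     S8   S7 
   S5     S9   S7 
   S6    S10  S11 
   S7    S12  S11 
   S8    S13  S11 
   S9    S13  S13 
   S10    S0  S14 
   S11   S15  S14 
   S12   S16  S14 
   S13   S16  S16 
   S14   S17   S2 
   S15   S18   S2 
   S16   S18  S18 
   S17   S19   S4 
 * S18   S19  S19 
   S19    S9   S9 
(> = start, * = accepting)

start=S0 accept=S18 S0-a->S1 S0-b->S2 S1-a->S3 S1-b->S4 S2-a->S5 S2-b->S4 S3-a->S6 S3-b->S7 S4-a->S8 S4-b->S7 S5-a->S9 S5-b->S7 S6-a->S10 S6-b->S11 S7-a->S12 S7-b->S11 S8-a->S13 S8-b->S11 S9-a->S13 S9-b->S13 S10-a->S0 S10-b->S14 S11-a->S15 S11-b->S14 S12-a->S16 S12-b->S14 S13-a->S16 S13-b->S16 S14-a->S17 S14-b->S2 S15-a->S18 S15-b->S2 S16-a->S18 S16-b->S18 S17-a->S19 S17-b->S4 S18-a->S19 S18-b->S19 S19-a->S9 S19-b->S9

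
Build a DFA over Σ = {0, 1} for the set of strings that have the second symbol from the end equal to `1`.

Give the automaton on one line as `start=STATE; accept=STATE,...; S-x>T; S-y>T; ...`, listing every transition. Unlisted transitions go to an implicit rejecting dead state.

A DFA must remember the last 2 symbols (since which symbol is second-to-last isn't known until the input ends). Use one state per possible window of the last ≤2 symbols; accept from those whose window starts with `1`.
A 7-state machine:
        0   1  
>  S0   S1  S2 
   S1   S3  S4 
   S2   S5  S6 
   S3   S3  S4 
   S4   S5  S6 
 * S5   S3  S4 
 * S6   S5  S6 
(> = start, * = accepting)

start=S0; accept=S5,S6; S0-0>S1; S0-1>S2; S1-0>S3; S1-1>S4; S2-0>S5; S2-1>S6; S3-0>S3; S3-1>S4; S4-0>S5; S4-1>S6; S5-0>S3; S5-1>S4; S6-0>S5; S6-1>S6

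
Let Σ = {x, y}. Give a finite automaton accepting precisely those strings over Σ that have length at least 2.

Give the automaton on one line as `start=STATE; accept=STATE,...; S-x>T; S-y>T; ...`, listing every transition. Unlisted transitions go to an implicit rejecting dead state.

Count input length up to 3: every symbol moves from s0 toward s3, which means 'more than 2' and absorbs. Accept from {s2, s3}.
        x   y  
>  s0   s1  s1 
   s1   s2  s2 
 * s2   s3  s3 
 * s3   s3  s3 
(> = start, * = accepting)

start=s0; accept=s2,s3; s0-x>s1; s0-y>s1; s1-x>s2; s1-y>s2; s2-x>s3; s2-y>s3; s3-x>s3; s3-y>s3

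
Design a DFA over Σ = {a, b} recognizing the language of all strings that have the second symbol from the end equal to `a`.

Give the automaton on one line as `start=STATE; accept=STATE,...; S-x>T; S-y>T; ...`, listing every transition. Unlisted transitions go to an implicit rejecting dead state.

Because acceptance depends on a position counted from the end, the machine has to buffer the most recent 2 symbols. Make each state the string of the last up-to-2 symbols read; on input `x` shift the window left and append `x`. Accept when the buffered window has length 2 and begins with `a`.
7 states suffice.
        a   b  
>  q0   q1  q2 
   q1   q3  q4 
   q2   q5  q6 
 * q3   q3  q4 
 * q4   q5  q6 
   q5   q3  q4 
   q6   q5  q6 
(> = start, * = accepting)

start=q0; accept=q3,q4; q0-a>q1; q0-b>q2; q1-a>q3; q1-b>q4; q2-a>q5; q2-b>q6; q3-a>q3; q3-b>q4; q4-a>q5; q4-b>q6; q5-a>q3; q5-b>q4; q6-a>q5; q6-b>q6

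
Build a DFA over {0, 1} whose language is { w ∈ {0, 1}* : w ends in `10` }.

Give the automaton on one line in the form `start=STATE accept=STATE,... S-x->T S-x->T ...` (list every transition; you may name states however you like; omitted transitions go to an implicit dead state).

Remember how much of `10` the current input suffix matches. State s0 means no match yet; s1 means the last symbol is `1`; s2 means the last 2 symbols are `10`. Only s2 accepts. On a mismatch, fall back to the longest proper suffix that is still a prefix of `10`.
        0   1  
>  s0   s0  s1 
   s1   s2  s1 
 * s2   s0  s1 
(> = start, * = accepting)

start=s0 accept=s2 s0-0->s0 s0-1->s1 s1-0->s2 s1-1->s1 s2-0->s0 s2-1->s1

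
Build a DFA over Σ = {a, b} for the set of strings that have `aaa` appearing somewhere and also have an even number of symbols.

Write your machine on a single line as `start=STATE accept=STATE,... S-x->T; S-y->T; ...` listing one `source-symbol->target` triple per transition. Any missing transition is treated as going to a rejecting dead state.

Handle the two conditions separately and then intersect. One (4 states) tracks whether and how much of `aaa` has been seen; the other (2 states) tracks the input length modulo 2. Each combined state is a pair, one component from each; accept when both components accept.
An 8-state machine:
        a   b  
>  q0   q1  q2 
   q1   q3  q0 
   q2   q4  q0 
   q3   q5  q2 
   q4   q6  q2 
   q5   q7  q7 
   q6   q7  q0 
 * q7   q5  q5 
(> = start, * = accepting)

start=q0; accept=q7; q0-a->q1; q0-b->q2; q1-a->q3; q1-b->q0; q2-a->q4; q2-b->q0; q3-a->q5; q3-b->q2; q4-a->q6; q4-b->q2; q5-a->q7; q5-b->q7; q6-a->q7; q6-b->q0; q7-a->q5; q7-b->q5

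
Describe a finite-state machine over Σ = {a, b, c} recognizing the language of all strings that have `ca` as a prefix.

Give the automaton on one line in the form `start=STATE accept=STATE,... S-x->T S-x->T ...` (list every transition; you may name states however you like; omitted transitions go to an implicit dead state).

start=S0 accept=S2 S0-a->S3 S0-b->S3 S0-c->S1 S1-a->S2 S1-b->S3 S1-c->S3 S2-a->S2 S2-b->S2 S2-c->S2 S3-a->S3 S3-b->S3 S3-c->S3

Walk along `ca` while the input agrees: from S0 take `c` to S1, and so on. Any deviation drops to the rejecting sink S3. Once S2 is reached the prefix is confirmed and every continuation is accepted.
With 4 states:
        a   b   c  
>  S0   S3  S3  S1 
   S1   S2  S3  S3 
 * S2   S2  S2  S2 
   S3   S3  S3  S3 
(> = start, * = accepting)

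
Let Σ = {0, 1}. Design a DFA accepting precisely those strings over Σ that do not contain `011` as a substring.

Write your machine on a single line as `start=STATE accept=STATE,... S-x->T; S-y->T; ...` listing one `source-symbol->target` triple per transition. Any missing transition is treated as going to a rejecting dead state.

This is the complement of 'contains `011`'. Use the same substring-matching states — q0 through q3 holding how much of `011` has just been matched — but flip the accepting set: everything except the trap q3 accepts.
With 4 states:
        0   1  
>* q0   q1  q0 
 * q1   q1  q2 
 * q2   q1  q3 
   q3   q3  q3 
(> = start, * = accepting)

start=q0; accept=q0,q1,q2; q0-0->q1; q0-1->q0; q1-0->q1; q1-1->q2; q2-0->q1; q2-1->q3; q3-0->q3; q3-1->q3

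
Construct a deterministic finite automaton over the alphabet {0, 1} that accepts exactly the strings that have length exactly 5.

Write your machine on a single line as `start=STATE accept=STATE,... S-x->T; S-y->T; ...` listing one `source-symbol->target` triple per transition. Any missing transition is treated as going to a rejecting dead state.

Count input length up to 6: every symbol moves from q0 toward q6, which means 'more than 5' and absorbs. Accept from {q5}.
With 7 states:
        0   1  
>  q0   q1  q1 
   q1   q2  q2 
   q2   q3  q3 
   q3   q4  q4 
   q4   q5  q5 
 * q5   q6  q6 
   q6   q6  q6 
(> = start, * = accepting)

start=q0; accept=q5; q0-0->q1; q0-1->q1; q1-0->q2; q1-1->q2; q2-0->q3; q2-1->q3; q3-0->q4; q3-1->q4; q4-0->q5; q4-1->q5; q5-0->q6; q5-1->q6; q6-0->q6; q6-1->q6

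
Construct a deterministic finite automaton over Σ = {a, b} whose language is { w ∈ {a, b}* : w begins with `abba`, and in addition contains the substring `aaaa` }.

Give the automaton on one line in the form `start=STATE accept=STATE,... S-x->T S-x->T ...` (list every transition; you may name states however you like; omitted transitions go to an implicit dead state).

Handle the two conditions separately and then intersect. One (6 states) tracks whether the input so far still matches the prefix `abba`; the other (5 states) tracks whether and how much of `aaaa` has been seen. Each combined state is a pair, one component from each; accept when both components accept. Equivalent product states are then merged.
A 10-state machine:
        a   b  
>  q0   q1  q2 
   q1   q2  q3 
   q2   q2  q2 
   q3   q2  q4 
   q4   q5  q2 
   q5   q6  q7 
   q6   q8  q7 
   q7   q5  q7 
   q8   q9  q7 
 * q9   q9  q9 
(> = start, * = accepting)

start=q0 accept=q9 q0-a->q1 q0-b->q2 q1-a->q2 q1-b->q3 q2-a->q2 q2-b->q2 q3-a->q2 q3-b->q4 q4-a->q5 q4-b->q2 q5-a->q6 q5-b->q7 q6-a->q8 q6-b->q7 q7-a->q5 q7-b->q7 q8-a->q9 q8-b->q7 q9-a->q9 q9-b->q9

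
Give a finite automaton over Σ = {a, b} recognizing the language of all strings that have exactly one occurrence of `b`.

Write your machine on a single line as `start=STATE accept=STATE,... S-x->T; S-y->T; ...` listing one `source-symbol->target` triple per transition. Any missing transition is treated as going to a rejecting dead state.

start=s0; accept=s1; s0-a->s0; s0-b->s1; s1-a->s1; s1-b->s2; s2-a->s2; s2-b->s2

Only the number of `b`s matters, and only up to 2. Make a chain s0 → s1 → s2 advanced by each `b` (with s2 absorbing); every other symbol self-loops. The accepting set is {s1}.
        a   b  
>  s0   s0  s1 
 * s1   s1  s2 
   s2   s2  s2 
(> = start, * = accepting)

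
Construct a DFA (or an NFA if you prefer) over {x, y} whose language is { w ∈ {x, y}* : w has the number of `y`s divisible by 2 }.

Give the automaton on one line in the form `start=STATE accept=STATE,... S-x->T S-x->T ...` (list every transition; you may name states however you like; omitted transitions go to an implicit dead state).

start=q0 accept=q0 q0-x->q0 q0-y->q1 q1-x->q1 q1-y->q0

Keep the running count of `y`s modulo 2: each `y` advances along the cycle q0 → q1 → q0 while other symbols loop. Accept at q0.
A 2-state machine:
        x   y  
>* q0   q0  q1 
   q1   q1  q0 
(> = start, * = accepting)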